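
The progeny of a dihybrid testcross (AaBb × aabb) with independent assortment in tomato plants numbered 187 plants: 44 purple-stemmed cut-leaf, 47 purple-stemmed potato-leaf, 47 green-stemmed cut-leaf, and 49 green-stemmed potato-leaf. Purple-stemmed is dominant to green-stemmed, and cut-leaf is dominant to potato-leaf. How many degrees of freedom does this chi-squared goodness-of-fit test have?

A dihybrid testcross with independent assortment gives a 1:1:1:1 ratio.
A goodness-of-fit test with 4 phenotype classes has df = 4 − 1 = 3.

3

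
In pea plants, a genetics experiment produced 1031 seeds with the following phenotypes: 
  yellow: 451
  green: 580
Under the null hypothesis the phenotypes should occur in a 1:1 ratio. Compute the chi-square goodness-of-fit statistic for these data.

16.141

Under the 1:1 hypothesis (Σ ratio = 2, N = 1031):
  yellow: 1031 × 1/2 = 515.5
  green: 1031 × 1/2 = 515.5
χ² = Σ (O − E)² / E
  yellow: (451 − 515.5)² / 515.5 = 8.0703
  green: (580 − 515.5)² / 515.5 = 8.0703
χ² = 8.0703 + 8.0703 = 16.1406 ≈ 16.141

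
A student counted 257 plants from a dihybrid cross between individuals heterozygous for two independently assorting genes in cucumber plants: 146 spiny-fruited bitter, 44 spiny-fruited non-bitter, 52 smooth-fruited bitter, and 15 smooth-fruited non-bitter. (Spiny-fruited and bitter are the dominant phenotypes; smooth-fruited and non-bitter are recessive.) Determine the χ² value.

0.750

A dihybrid F₂ with independent assortment and complete dominance at both loci gives a 9:3:3:1 phenotypic ratio.
Expected counts for N = 257 under a 9:3:3:1 ratio (total parts = 16):
  spiny-fruited bitter: 257 × 9/16 = 144.5625
  spiny-fruited non-bitter: 257 × 3/16 = 48.1875
  smooth-fruited bitter: 257 × 3/16 = 48.1875
  smooth-fruited non-bitter: 257 × 1/16 = 16.0625
χ² = Σ (O − E)² / E
  spiny-fruited bitter: (146 − 144.5625)² / 144.5625 = 0.0143
  spiny-fruited non-bitter: (44 − 48.1875)² / 48.1875 = 0.3639
  smooth-fruited bitter: (52 − 48.1875)² / 48.1875 = 0.3016
  smooth-fruited non-bitter: (15 − 16.0625)² / 16.0625 = 0.0703
χ² = 0.0143 + 0.3639 + 0.3016 + 0.0703 = 0.7501 ≈ 0.750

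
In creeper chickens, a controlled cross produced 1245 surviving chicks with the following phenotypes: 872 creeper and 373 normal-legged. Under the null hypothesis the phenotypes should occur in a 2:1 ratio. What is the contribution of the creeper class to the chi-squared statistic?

Expected counts for N = 1245 under a 2:1 ratio (total parts = 3):
  creeper: 1245 × 2/3 = 830
  normal-legged: 1245 × 1/3 = 415
Contribution of creeper: (872 − 830)² / 830 = 2.1253

2.125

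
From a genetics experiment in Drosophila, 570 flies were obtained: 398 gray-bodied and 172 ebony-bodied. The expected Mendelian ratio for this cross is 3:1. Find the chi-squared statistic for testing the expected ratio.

8.143

The 3:1 ratio has 4 parts, so with N = 570 the expected counts are:
  gray-bodied: 570 × 3/4 = 427.5
  ebony-bodied: 570 × 1/4 = 142.5
χ² = Σ (O − E)² / E
  gray-bodied: (398 − 427.5)² / 427.5 = 2.0357
  ebony-bodied: (172 − 142.5)² / 142.5 = 6.1070
χ² = 2.0357 + 6.1070 = 8.1427 ≈ 8.143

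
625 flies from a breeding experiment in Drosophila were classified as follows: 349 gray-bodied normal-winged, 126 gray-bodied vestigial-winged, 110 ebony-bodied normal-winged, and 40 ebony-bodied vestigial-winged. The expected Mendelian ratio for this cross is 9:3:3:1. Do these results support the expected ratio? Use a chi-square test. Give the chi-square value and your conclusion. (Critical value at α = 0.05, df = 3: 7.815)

Under the 9:3:3:1 hypothesis (Σ ratio = 16, N = 625):
  gray-bodied normal-winged: 625 × 9/16 = 351.5625
  gray-bodied vestigial-winged: 625 × 3/16 = 117.1875
  ebony-bodied normal-winged: 625 × 3/16 = 117.1875
  ebony-bodied vestigial-winged: 625 × 1/16 = 39.0625
χ² = Σ (O − E)² / E
  gray-bodied normal-winged: (349 − 351.5625)² / 351.5625 = 0.0187
  gray-bodied vestigial-winged: (126 − 117.1875)² / 117.1875 = 0.6627
  ebony-bodied normal-winged: (110 − 117.1875)² / 117.1875 = 0.4408
  ebony-bodied vestigial-winged: (40 − 39.0625)² / 39.0625 = 0.0225
χ² = 0.0187 + 0.6627 + 0.4408 + 0.0225 = 1.1447 ≈ 1.145
Degrees of freedom = 4 − 1 = 3; critical value at α = 0.05 is 7.815.
Since 1.145 < 7.815, we fail to reject the null hypothesis — the data are consistent with the 9:3:3:1 ratio.

1.145; consistent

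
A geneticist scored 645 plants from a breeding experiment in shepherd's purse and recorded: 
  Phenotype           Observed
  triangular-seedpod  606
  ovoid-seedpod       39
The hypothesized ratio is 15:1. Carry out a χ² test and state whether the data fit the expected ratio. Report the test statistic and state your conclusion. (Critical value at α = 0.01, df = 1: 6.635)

0.046; consistent

Expected counts for N = 645 under a 15:1 ratio (total parts = 16):
  triangular-seedpod: 645 × 15/16 = 604.6875
  ovoid-seedpod: 645 × 1/16 = 40.3125
χ² = Σ (O − E)² / E
  triangular-seedpod: (606 − 604.6875)² / 604.6875 = 0.0028
  ovoid-seedpod: (39 − 40.3125)² / 40.3125 = 0.0427
χ² = 0.0028 + 0.0427 = 0.0455 ≈ 0.046
Degrees of freedom = 2 − 1 = 1; critical value at α = 0.01 is 6.635.
Since 0.046 < 6.635, we fail to reject the null hypothesis — the data are consistent with the 15:1 ratio.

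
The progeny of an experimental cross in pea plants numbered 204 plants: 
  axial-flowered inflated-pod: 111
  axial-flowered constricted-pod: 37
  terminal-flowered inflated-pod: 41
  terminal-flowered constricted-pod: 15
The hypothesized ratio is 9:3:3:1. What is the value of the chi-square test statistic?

Total ratio parts = 16. Expected numbers out of 204:
  axial-flowered inflated-pod: 204 × 9/16 = 114.75
  axial-flowered constricted-pod: 204 × 3/16 = 38.25
  terminal-flowered inflated-pod: 204 × 3/16 = 38.25
  terminal-flowered constricted-pod: 204 × 1/16 = 12.75
χ² = Σ (O − E)² / E
  axial-flowered inflated-pod: (111 − 114.75)² / 114.75 = 0.1225
  axial-flowered constricted-pod: (37 − 38.25)² / 38.25 = 0.0408
  terminal-flowered inflated-pod: (41 − 38.25)² / 38.25 = 0.1977
  terminal-flowered constricted-pod: (15 − 12.75)² / 12.75 = 0.3971
χ² = 0.1225 + 0.0408 + 0.1977 + 0.3971 = 0.7581 ≈ 0.758

0.758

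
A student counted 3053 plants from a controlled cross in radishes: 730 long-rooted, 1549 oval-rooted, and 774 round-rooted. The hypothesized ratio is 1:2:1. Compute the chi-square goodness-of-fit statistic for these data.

Total ratio parts = 4. Expected numbers out of 3053:
  long-rooted: 3053 × 1/4 = 763.25
  oval-rooted: 3053 × 2/4 = 1526.5
  round-rooted: 3053 × 1/4 = 763.25
χ² = Σ (O − E)² / E
  long-rooted: (730 − 763.25)² / 763.25 = 1.4485
  oval-rooted: (1549 − 1526.5)² / 1526.5 = 0.3316
  round-rooted: (774 − 763.25)² / 763.25 = 0.1514
χ² = 1.4485 + 0.3316 + 0.1514 = 1.9315 ≈ 1.932

1.932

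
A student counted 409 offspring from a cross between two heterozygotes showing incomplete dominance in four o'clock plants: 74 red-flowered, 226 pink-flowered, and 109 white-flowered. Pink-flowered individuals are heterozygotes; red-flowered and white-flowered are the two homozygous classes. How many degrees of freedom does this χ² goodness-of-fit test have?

With incomplete dominance, a heterozygote × heterozygote cross gives a 1:2:1 phenotypic ratio.
A goodness-of-fit test with 3 phenotype classes has df = 3 − 1 = 2.

2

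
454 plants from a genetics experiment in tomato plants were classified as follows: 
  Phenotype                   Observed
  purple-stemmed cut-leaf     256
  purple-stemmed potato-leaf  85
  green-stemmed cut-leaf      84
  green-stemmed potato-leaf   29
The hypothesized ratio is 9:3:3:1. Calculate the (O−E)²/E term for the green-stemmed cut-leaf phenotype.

0.015

Under the 9:3:3:1 hypothesis (Σ ratio = 16, N = 454):
  purple-stemmed cut-leaf: 454 × 9/16 = 255.375
  purple-stemmed potato-leaf: 454 × 3/16 = 85.125
  green-stemmed cut-leaf: 454 × 3/16 = 85.125
  green-stemmed potato-leaf: 454 × 1/16 = 28.375
Contribution of green-stemmed cut-leaf: (84 − 85.125)² / 85.125 = 0.0149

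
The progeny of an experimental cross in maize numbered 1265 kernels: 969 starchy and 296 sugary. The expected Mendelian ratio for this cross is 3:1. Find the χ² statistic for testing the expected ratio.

1.729

Expected counts for N = 1265 under a 3:1 ratio (total parts = 4):
  starchy: 1265 × 3/4 = 948.75
  sugary: 1265 × 1/4 = 316.25
χ² = Σ (O − E)² / E
  starchy: (969 − 948.75)² / 948.75 = 0.4322
  sugary: (296 − 316.25)² / 316.25 = 1.2966
χ² = 0.4322 + 1.2966 = 1.7288 ≈ 1.729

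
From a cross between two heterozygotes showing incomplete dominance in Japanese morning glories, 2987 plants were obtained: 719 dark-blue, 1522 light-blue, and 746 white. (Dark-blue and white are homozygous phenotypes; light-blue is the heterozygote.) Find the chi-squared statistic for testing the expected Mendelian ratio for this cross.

1.576

With incomplete dominance, a heterozygote × heterozygote cross gives a 1:2:1 phenotypic ratio.
Expected counts for N = 2987 under a 1:2:1 ratio (total parts = 4):
  dark-blue: 2987 × 1/4 = 746.75
  light-blue: 2987 × 2/4 = 1493.5
  white: 2987 × 1/4 = 746.75
χ² = Σ (O − E)² / E
  dark-blue: (719 − 746.75)² / 746.75 = 1.0312
  light-blue: (1522 − 1493.5)² / 1493.5 = 0.5439
  white: (746 − 746.75)² / 746.75 = 0.0008
χ² = 1.0312 + 0.5439 + 0.0008 = 1.5759 ≈ 1.576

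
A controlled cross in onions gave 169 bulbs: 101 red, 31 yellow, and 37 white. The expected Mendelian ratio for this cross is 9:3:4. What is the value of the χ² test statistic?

1.038

Expected counts for N = 169 under a 9:3:4 ratio (total parts = 16):
  red: 169 × 9/16 = 95.0625
  yellow: 169 × 3/16 = 31.6875
  white: 169 × 4/16 = 42.25
χ² = Σ (O − E)² / E
  red: (101 − 95.0625)² / 95.0625 = 0.3708
  yellow: (31 − 31.6875)² / 31.6875 = 0.0149
  white: (37 − 42.25)² / 42.25 = 0.6524
χ² = 0.3708 + 0.0149 + 0.6524 = 1.0381 ≈ 1.038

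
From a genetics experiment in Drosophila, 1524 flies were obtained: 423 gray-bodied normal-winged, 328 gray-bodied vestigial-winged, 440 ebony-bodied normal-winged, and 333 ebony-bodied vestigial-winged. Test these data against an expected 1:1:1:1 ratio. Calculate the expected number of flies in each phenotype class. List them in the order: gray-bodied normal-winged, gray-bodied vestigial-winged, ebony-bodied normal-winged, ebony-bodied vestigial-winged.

The 1:1:1:1 ratio has 4 parts, so with N = 1524 the expected counts are:
  gray-bodied normal-winged: 1524 × 1/4 = 381
  gray-bodied vestigial-winged: 1524 × 1/4 = 381
  ebony-bodied normal-winged: 1524 × 1/4 = 381
  ebony-bodied vestigial-winged: 1524 × 1/4 = 381

381, 381, 381, 381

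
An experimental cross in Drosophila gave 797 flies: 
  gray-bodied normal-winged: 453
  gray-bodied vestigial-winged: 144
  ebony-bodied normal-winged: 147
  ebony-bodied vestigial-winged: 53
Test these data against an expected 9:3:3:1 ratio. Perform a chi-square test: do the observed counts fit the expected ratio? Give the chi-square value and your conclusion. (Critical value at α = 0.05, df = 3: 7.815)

Under the 9:3:3:1 hypothesis (Σ ratio = 16, N = 797):
  gray-bodied normal-winged: 797 × 9/16 = 448.3125
  gray-bodied vestigial-winged: 797 × 3/16 = 149.4375
  ebony-bodied normal-winged: 797 × 3/16 = 149.4375
  ebony-bodied vestigial-winged: 797 × 1/16 = 49.8125
χ² = Σ (O − E)² / E
  gray-bodied normal-winged: (453 − 448.3125)² / 448.3125 = 0.0490
  gray-bodied vestigial-winged: (144 − 149.4375)² / 149.4375 = 0.1979
  ebony-bodied normal-winged: (147 − 149.4375)² / 149.4375 = 0.0398
  ebony-bodied vestigial-winged: (53 − 49.8125)² / 49.8125 = 0.2040
χ² = 0.0490 + 0.1979 + 0.0398 + 0.2040 = 0.4907 ≈ 0.491
Degrees of freedom = 4 − 1 = 3; critical value at α = 0.05 is 7.815.
Since 0.491 < 7.815, we fail to reject the null hypothesis — the data are consistent with the 9:3:3:1 ratio.

0.491; consistent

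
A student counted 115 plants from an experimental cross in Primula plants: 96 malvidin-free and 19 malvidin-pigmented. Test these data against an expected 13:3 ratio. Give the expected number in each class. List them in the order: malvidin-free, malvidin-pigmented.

93.4375, 21.5625

Expected counts for N = 115 under a 13:3 ratio (total parts = 16):
  malvidin-free: 115 × 13/16 = 93.4375
  malvidin-pigmented: 115 × 3/16 = 21.5625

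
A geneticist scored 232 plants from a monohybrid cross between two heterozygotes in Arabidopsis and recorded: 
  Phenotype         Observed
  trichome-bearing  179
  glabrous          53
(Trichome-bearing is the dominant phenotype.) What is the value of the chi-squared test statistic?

0.575

For a monohybrid cross between heterozygotes with complete dominance, the expected phenotypic ratio is 3:1.
Under the 3:1 hypothesis (Σ ratio = 4, N = 232):
  trichome-bearing: 232 × 3/4 = 174
  glabrous: 232 × 1/4 = 58
χ² = Σ (O − E)² / E
  trichome-bearing: (179 − 174)² / 174 = 0.1437
  glabrous: (53 − 58)² / 58 = 0.4310
χ² = 0.1437 + 0.4310 = 0.5747 ≈ 0.575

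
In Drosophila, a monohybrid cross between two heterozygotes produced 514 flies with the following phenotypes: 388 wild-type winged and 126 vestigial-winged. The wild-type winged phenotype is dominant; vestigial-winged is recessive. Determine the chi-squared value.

For a monohybrid cross between heterozygotes with complete dominance, the expected phenotypic ratio is 3:1.
The 3:1 ratio has 4 parts, so with N = 514 the expected counts are:
  wild-type winged: 514 × 3/4 = 385.5
  vestigial-winged: 514 × 1/4 = 128.5
χ² = Σ (O − E)² / E
  wild-type winged: (388 − 385.5)² / 385.5 = 0.0162
  vestigial-winged: (126 − 128.5)² / 128.5 = 0.0486
χ² = 0.0162 + 0.0486 = 0.0648 ≈ 0.065

0.065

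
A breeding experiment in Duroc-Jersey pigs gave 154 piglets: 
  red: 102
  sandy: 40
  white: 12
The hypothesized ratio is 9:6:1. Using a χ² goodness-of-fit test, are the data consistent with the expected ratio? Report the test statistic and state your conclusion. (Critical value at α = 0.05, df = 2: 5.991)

8.771; not consistent

Total ratio parts = 16. Expected numbers out of 154:
  red: 154 × 9/16 = 86.625
  sandy: 154 × 6/16 = 57.75
  white: 154 × 1/16 = 9.625
χ² = Σ (O − E)² / E
  red: (102 − 86.625)² / 86.625 = 2.7289
  sandy: (40 − 57.75)² / 57.75 = 5.4556
  white: (12 − 9.625)² / 9.625 = 0.5860
χ² = 2.7289 + 5.4556 + 0.5860 = 8.7705 ≈ 8.771
Degrees of freedom = 3 − 1 = 2; critical value at α = 0.05 is 5.991.
Since 8.771 > 5.991, we reject the null hypothesis — the data do not fit the 9:6:1 ratio.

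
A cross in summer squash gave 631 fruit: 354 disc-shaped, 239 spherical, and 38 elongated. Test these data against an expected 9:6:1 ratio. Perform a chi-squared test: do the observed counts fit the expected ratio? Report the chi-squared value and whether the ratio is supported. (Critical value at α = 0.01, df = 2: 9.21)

0.079; consistent

Total ratio parts = 16. Expected numbers out of 631:
  disc-shaped: 631 × 9/16 = 354.9375
  spherical: 631 × 6/16 = 236.625
  elongated: 631 × 1/16 = 39.4375
χ² = Σ (O − E)² / E
  disc-shaped: (354 − 354.9375)² / 354.9375 = 0.0025
  spherical: (239 − 236.625)² / 236.625 = 0.0238
  elongated: (38 − 39.4375)² / 39.4375 = 0.0524
χ² = 0.0025 + 0.0238 + 0.0524 = 0.0787 ≈ 0.079
Degrees of freedom = 3 − 1 = 2; critical value at α = 0.01 is 9.21.
Since 0.079 < 9.21, we fail to reject the null hypothesis — the data are consistent with the 9:6:1 ratio.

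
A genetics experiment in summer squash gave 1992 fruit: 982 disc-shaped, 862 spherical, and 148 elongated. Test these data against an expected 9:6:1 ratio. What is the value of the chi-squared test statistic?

39.259

Expected counts for N = 1992 under a 9:6:1 ratio (total parts = 16):
  disc-shaped: 1992 × 9/16 = 1120.5
  spherical: 1992 × 6/16 = 747
  elongated: 1992 × 1/16 = 124.5
χ² = Σ (O − E)² / E
  disc-shaped: (982 − 1120.5)² / 1120.5 = 17.1194
  spherical: (862 − 747)² / 747 = 17.7041
  elongated: (148 − 124.5)² / 124.5 = 4.4357
χ² = 17.1194 + 17.7041 + 4.4357 = 39.2592 ≈ 39.259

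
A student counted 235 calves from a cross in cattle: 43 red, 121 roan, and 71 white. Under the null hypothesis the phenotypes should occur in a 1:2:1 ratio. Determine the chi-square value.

The 1:2:1 ratio has 4 parts, so with N = 235 the expected counts are:
  red: 235 × 1/4 = 58.75
  roan: 235 × 2/4 = 117.5
  white: 235 × 1/4 = 58.75
χ² = Σ (O − E)² / E
  red: (43 − 58.75)² / 58.75 = 4.2223
  roan: (121 − 117.5)² / 117.5 = 0.1043
  white: (71 − 58.75)² / 58.75 = 2.5543
χ² = 4.2223 + 0.1043 + 2.5543 = 6.8809 ≈ 6.881

6.881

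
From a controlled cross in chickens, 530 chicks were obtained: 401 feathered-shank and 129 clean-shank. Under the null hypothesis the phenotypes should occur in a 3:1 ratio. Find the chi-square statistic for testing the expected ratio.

Under the 3:1 hypothesis (Σ ratio = 4, N = 530):
  feathered-shank: 530 × 3/4 = 397.5
  clean-shank: 530 × 1/4 = 132.5
χ² = Σ (O − E)² / E
  feathered-shank: (401 − 397.5)² / 397.5 = 0.0308
  clean-shank: (129 − 132.5)² / 132.5 = 0.0925
χ² = 0.0308 + 0.0925 = 0.1233 ≈ 0.123

0.123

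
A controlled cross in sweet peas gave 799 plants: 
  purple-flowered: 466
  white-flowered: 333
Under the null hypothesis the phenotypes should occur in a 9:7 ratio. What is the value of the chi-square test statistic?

The 9:7 ratio has 16 parts, so with N = 799 the expected counts are:
  purple-flowered: 799 × 9/16 = 449.4375
  white-flowered: 799 × 7/16 = 349.5625
χ² = Σ (O − E)² / E
  purple-flowered: (466 − 449.4375)² / 449.4375 = 0.6104
  white-flowered: (333 − 349.5625)² / 349.5625 = 0.7847
χ² = 0.6104 + 0.7847 = 1.3951 ≈ 1.395

1.395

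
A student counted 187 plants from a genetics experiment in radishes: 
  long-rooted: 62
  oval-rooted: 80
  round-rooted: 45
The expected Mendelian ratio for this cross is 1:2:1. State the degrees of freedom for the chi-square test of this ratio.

A goodness-of-fit test with 3 phenotype classes has df = 3 − 1 = 2.

2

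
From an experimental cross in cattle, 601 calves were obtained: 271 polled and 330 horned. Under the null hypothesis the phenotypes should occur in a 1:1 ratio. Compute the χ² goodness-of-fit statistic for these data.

5.792

The 1:1 ratio has 2 parts, so with N = 601 the expected counts are:
  polled: 601 × 1/2 = 300.5
  horned: 601 × 1/2 = 300.5
χ² = Σ (O − E)² / E
  polled: (271 − 300.5)² / 300.5 = 2.8960
  horned: (330 − 300.5)² / 300.5 = 2.8960
χ² = 2.8960 + 2.8960 = 5.792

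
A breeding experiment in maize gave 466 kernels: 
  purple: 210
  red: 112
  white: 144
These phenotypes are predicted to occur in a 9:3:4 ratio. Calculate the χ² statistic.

Total ratio parts = 16. Expected numbers out of 466:
  purple: 466 × 9/16 = 262.125
  red: 466 × 3/16 = 87.375
  white: 466 × 4/16 = 116.5
χ² = Σ (O − E)² / E
  purple: (210 − 262.125)² / 262.125 = 10.3653
  red: (112 − 87.375)² / 87.375 = 6.9401
  white: (144 − 116.5)² / 116.5 = 6.4914
χ² = 10.3653 + 6.9401 + 6.4914 = 23.7968 ≈ 23.797

23.797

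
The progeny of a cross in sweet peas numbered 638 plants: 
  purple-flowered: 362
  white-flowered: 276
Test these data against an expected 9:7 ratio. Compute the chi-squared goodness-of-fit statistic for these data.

Under the 9:7 hypothesis (Σ ratio = 16, N = 638):
  purple-flowered: 638 × 9/16 = 358.875
  white-flowered: 638 × 7/16 = 279.125
χ² = Σ (O − E)² / E
  purple-flowered: (362 − 358.875)² / 358.875 = 0.0272
  white-flowered: (276 − 279.125)² / 279.125 = 0.0350
χ² = 0.0272 + 0.0350 = 0.0622 ≈ 0.062

0.062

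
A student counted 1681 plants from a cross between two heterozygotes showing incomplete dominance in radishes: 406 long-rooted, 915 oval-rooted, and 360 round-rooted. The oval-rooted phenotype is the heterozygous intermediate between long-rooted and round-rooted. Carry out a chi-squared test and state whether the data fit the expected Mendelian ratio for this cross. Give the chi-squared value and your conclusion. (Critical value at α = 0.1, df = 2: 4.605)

15.725; not consistent

With incomplete dominance, a heterozygote × heterozygote cross gives a 1:2:1 phenotypic ratio.
Expected counts for N = 1681 under a 1:2:1 ratio (total parts = 4):
  long-rooted: 1681 × 1/4 = 420.25
  oval-rooted: 1681 × 2/4 = 840.5
  round-rooted: 1681 × 1/4 = 420.25
χ² = Σ (O − E)² / E
  long-rooted: (406 − 420.25)² / 420.25 = 0.4832
  oval-rooted: (915 − 840.5)² / 840.5 = 6.6035
  round-rooted: (360 − 420.25)² / 420.25 = 8.6379
χ² = 0.4832 + 6.6035 + 8.6379 = 15.7246 ≈ 15.725
Degrees of freedom = 3 − 1 = 2; critical value at α = 0.1 is 4.605.
Since 15.725 > 4.605, we reject the null hypothesis — the data do not fit the 1:2:1 ratio.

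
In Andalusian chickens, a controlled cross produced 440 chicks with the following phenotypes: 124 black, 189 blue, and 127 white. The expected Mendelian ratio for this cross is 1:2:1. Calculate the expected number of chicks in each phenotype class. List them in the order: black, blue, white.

110, 220, 110

Expected counts for N = 440 under a 1:2:1 ratio (total parts = 4):
  black: 440 × 1/4 = 110
  blue: 440 × 2/4 = 220
  white: 440 × 1/4 = 110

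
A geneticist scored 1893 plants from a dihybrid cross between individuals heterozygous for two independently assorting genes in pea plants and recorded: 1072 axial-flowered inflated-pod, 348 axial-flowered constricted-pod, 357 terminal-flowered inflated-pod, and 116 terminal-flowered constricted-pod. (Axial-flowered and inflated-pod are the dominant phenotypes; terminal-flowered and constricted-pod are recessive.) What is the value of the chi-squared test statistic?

A dihybrid F₂ with independent assortment and complete dominance at both loci gives a 9:3:3:1 phenotypic ratio.
Expected counts for N = 1893 under a 9:3:3:1 ratio (total parts = 16):
  axial-flowered inflated-pod: 1893 × 9/16 = 1064.8125
  axial-flowered constricted-pod: 1893 × 3/16 = 354.9375
  terminal-flowered inflated-pod: 1893 × 3/16 = 354.9375
  terminal-flowered constricted-pod: 1893 × 1/16 = 118.3125
χ² = Σ (O − E)² / E
  axial-flowered inflated-pod: (1072 − 1064.8125)² / 1064.8125 = 0.0485
  axial-flowered constricted-pod: (348 − 354.9375)² / 354.9375 = 0.1356
  terminal-flowered inflated-pod: (357 − 354.9375)² / 354.9375 = 0.0120
  terminal-flowered constricted-pod: (116 − 118.3125)² / 118.3125 = 0.0452
χ² = 0.0485 + 0.1356 + 0.0120 + 0.0452 = 0.2413 ≈ 0.241

0.241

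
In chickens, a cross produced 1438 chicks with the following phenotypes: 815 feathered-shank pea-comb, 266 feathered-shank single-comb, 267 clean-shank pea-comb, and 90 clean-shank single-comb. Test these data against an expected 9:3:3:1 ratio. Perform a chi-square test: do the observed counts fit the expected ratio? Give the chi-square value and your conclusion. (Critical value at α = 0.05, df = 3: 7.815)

0.121; consistent

Expected counts for N = 1438 under a 9:3:3:1 ratio (total parts = 16):
  feathered-shank pea-comb: 1438 × 9/16 = 808.875
  feathered-shank single-comb: 1438 × 3/16 = 269.625
  clean-shank pea-comb: 1438 × 3/16 = 269.625
  clean-shank single-comb: 1438 × 1/16 = 89.875
χ² = Σ (O − E)² / E
  feathered-shank pea-comb: (815 − 808.875)² / 808.875 = 0.0464
  feathered-shank single-comb: (266 − 269.625)² / 269.625 = 0.0487
  clean-shank pea-comb: (267 − 269.625)² / 269.625 = 0.0256
  clean-shank single-comb: (90 − 89.875)² / 89.875 = 0.0002
χ² = 0.0464 + 0.0487 + 0.0256 + 0.0002 = 0.1209 ≈ 0.121
Degrees of freedom = 4 − 1 = 3; critical value at α = 0.05 is 7.815.
Since 0.121 < 7.815, we fail to reject the null hypothesis — the data are consistent with the 9:3:3:1 ratio.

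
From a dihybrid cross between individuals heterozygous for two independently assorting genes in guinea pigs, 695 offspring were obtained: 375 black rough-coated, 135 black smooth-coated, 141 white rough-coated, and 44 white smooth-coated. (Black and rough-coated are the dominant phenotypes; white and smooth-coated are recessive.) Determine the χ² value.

A dihybrid F₂ with independent assortment and complete dominance at both loci gives a 9:3:3:1 phenotypic ratio.
The 9:3:3:1 ratio has 16 parts, so with N = 695 the expected counts are:
  black rough-coated: 695 × 9/16 = 390.9375
  black smooth-coated: 695 × 3/16 = 130.3125
  white rough-coated: 695 × 3/16 = 130.3125
  white smooth-coated: 695 × 1/16 = 43.4375
χ² = Σ (O − E)² / E
  black rough-coated: (375 − 390.9375)² / 390.9375 = 0.6497
  black smooth-coated: (135 − 130.3125)² / 130.3125 = 0.1686
  white rough-coated: (141 − 130.3125)² / 130.3125 = 0.8765
  white smooth-coated: (44 − 43.4375)² / 43.4375 = 0.0073
χ² = 0.6497 + 0.1686 + 0.8765 + 0.0073 = 1.7021 ≈ 1.702

1.702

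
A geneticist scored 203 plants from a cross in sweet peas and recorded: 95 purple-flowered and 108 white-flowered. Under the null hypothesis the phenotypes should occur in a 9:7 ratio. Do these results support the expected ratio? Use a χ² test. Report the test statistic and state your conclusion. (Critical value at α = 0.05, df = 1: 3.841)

Under the 9:7 hypothesis (Σ ratio = 16, N = 203):
  purple-flowered: 203 × 9/16 = 114.1875
  white-flowered: 203 × 7/16 = 88.8125
χ² = Σ (O − E)² / E
  purple-flowered: (95 − 114.1875)² / 114.1875 = 3.2242
  white-flowered: (108 − 88.8125)² / 88.8125 = 4.1454
χ² = 3.2242 + 4.1454 = 7.3696 ≈ 7.370
Degrees of freedom = 2 − 1 = 1; critical value at α = 0.05 is 3.841.
Since 7.370 > 3.841, we reject the null hypothesis — the data do not fit the 9:7 ratio.

7.370; not consistent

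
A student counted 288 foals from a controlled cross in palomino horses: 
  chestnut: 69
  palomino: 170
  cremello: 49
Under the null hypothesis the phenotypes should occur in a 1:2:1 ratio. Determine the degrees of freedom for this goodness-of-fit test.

2

A goodness-of-fit test with 3 phenotype classes has df = 3 − 1 = 2.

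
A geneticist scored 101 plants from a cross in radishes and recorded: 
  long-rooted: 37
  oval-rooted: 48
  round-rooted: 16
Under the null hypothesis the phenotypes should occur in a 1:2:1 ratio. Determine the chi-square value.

8.980

Under the 1:2:1 hypothesis (Σ ratio = 4, N = 101):
  long-rooted: 101 × 1/4 = 25.25
  oval-rooted: 101 × 2/4 = 50.5
  round-rooted: 101 × 1/4 = 25.25
χ² = Σ (O − E)² / E
  long-rooted: (37 − 25.25)² / 25.25 = 5.4678
  oval-rooted: (48 − 50.5)² / 50.5 = 0.1238
  round-rooted: (16 − 25.25)² / 25.25 = 3.3886
χ² = 5.4678 + 0.1238 + 3.3886 = 8.9802 ≈ 8.980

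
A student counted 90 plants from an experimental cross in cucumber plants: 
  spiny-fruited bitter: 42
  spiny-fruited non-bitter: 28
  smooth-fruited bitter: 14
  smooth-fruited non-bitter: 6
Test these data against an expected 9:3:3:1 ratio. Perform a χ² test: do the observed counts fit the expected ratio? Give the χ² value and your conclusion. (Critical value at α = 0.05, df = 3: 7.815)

9.319; not consistent

The 9:3:3:1 ratio has 16 parts, so with N = 90 the expected counts are:
  spiny-fruited bitter: 90 × 9/16 = 50.625
  spiny-fruited non-bitter: 90 × 3/16 = 16.875
  smooth-fruited bitter: 90 × 3/16 = 16.875
  smooth-fruited non-bitter: 90 × 1/16 = 5.625
χ² = Σ (O − E)² / E
  spiny-fruited bitter: (42 − 50.625)² / 50.625 = 1.4694
  spiny-fruited non-bitter: (28 − 16.875)² / 16.875 = 7.3343
  smooth-fruited bitter: (14 − 16.875)² / 16.875 = 0.4898
  smooth-fruited non-bitter: (6 − 5.625)² / 5.625 = 0.0250
χ² = 1.4694 + 7.3343 + 0.4898 + 0.0250 = 9.3185 ≈ 9.319
Degrees of freedom = 4 − 1 = 3; critical value at α = 0.05 is 7.815.
Since 9.319 > 7.815, we reject the null hypothesis — the data do not fit the 9:3:3:1 ratio.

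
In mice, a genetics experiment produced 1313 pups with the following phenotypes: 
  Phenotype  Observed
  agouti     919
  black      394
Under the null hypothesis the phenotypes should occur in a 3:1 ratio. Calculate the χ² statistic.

Total ratio parts = 4. Expected numbers out of 1313:
  agouti: 1313 × 3/4 = 984.75
  black: 1313 × 1/4 = 328.25
χ² = Σ (O − E)² / E
  agouti: (919 − 984.75)² / 984.75 = 4.3900
  black: (394 − 328.25)² / 328.25 = 13.1700
χ² = 4.3900 + 13.1700 = 17.560

17.560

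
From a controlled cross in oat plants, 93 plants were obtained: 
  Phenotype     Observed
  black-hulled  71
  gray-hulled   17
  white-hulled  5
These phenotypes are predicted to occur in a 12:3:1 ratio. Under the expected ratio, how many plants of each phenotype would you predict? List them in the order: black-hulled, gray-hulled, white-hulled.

69.75, 17.4375, 5.8125

The 12:3:1 ratio has 16 parts, so with N = 93 the expected counts are:
  black-hulled: 93 × 12/16 = 69.75
  gray-hulled: 93 × 3/16 = 17.4375
  white-hulled: 93 × 1/16 = 5.8125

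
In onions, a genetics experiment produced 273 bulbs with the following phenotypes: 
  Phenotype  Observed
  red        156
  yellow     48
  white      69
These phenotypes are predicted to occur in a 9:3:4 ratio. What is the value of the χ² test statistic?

0.245

Total ratio parts = 16. Expected numbers out of 273:
  red: 273 × 9/16 = 153.5625
  yellow: 273 × 3/16 = 51.1875
  white: 273 × 4/16 = 68.25
χ² = Σ (O − E)² / E
  red: (156 − 153.5625)² / 153.5625 = 0.0387
  yellow: (48 − 51.1875)² / 51.1875 = 0.1985
  white: (69 − 68.25)² / 68.25 = 0.0082
χ² = 0.0387 + 0.1985 + 0.0082 = 0.2454 ≈ 0.245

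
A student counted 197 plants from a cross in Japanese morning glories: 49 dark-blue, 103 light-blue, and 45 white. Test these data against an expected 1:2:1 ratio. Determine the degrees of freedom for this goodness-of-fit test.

A goodness-of-fit test with 3 phenotype classes has df = 3 − 1 = 2.

2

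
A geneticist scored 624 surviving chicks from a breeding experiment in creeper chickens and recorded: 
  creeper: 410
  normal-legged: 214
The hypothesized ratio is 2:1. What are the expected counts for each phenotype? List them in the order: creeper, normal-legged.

416, 208

Expected counts for N = 624 under a 2:1 ratio (total parts = 3):
  creeper: 624 × 2/3 = 416
  normal-legged: 624 × 1/3 = 208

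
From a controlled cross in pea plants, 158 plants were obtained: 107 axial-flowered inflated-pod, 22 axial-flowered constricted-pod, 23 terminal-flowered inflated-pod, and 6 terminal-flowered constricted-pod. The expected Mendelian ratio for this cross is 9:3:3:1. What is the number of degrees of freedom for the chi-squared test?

A goodness-of-fit test with 4 phenotype classes has df = 4 − 1 = 3.

3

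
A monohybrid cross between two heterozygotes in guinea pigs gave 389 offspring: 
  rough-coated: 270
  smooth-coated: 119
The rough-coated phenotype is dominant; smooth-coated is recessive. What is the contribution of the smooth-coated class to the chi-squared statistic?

4.864

For a monohybrid cross between heterozygotes with complete dominance, the expected phenotypic ratio is 3:1.
The 3:1 ratio has 4 parts, so with N = 389 the expected counts are:
  rough-coated: 389 × 3/4 = 291.75
  smooth-coated: 389 × 1/4 = 97.25
Contribution of smooth-coated: (119 − 97.25)² / 97.25 = 4.8644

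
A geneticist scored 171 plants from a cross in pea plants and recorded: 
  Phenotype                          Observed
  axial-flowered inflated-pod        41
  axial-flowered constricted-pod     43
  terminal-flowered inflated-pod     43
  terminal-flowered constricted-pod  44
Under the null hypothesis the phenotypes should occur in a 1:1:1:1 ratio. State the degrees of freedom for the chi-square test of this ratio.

3

A goodness-of-fit test with 4 phenotype classes has df = 4 − 1 = 3.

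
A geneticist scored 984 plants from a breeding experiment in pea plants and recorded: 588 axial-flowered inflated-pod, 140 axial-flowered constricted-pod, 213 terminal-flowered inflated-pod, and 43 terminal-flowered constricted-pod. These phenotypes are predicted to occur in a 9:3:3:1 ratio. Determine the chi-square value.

Total ratio parts = 16. Expected numbers out of 984:
  axial-flowered inflated-pod: 984 × 9/16 = 553.5
  axial-flowered constricted-pod: 984 × 3/16 = 184.5
  terminal-flowered inflated-pod: 984 × 3/16 = 184.5
  terminal-flowered constricted-pod: 984 × 1/16 = 61.5
χ² = Σ (O − E)² / E
  axial-flowered inflated-pod: (588 − 553.5)² / 553.5 = 2.1504
  axial-flowered constricted-pod: (140 − 184.5)² / 184.5 = 10.7331
  terminal-flowered inflated-pod: (213 − 184.5)² / 184.5 = 4.4024
  terminal-flowered constricted-pod: (43 − 61.5)² / 61.5 = 5.5650
χ² = 2.1504 + 10.7331 + 4.4024 + 5.5650 = 22.8509 ≈ 22.851

22.851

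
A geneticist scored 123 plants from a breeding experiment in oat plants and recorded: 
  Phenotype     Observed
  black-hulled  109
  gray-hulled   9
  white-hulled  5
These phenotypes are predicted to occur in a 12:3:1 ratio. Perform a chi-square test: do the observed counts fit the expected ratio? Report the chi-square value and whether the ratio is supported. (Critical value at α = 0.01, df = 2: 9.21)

12.556; not consistent

The 12:3:1 ratio has 16 parts, so with N = 123 the expected counts are:
  black-hulled: 123 × 12/16 = 92.25
  gray-hulled: 123 × 3/16 = 23.0625
  white-hulled: 123 × 1/16 = 7.6875
χ² = Σ (O − E)² / E
  black-hulled: (109 − 92.25)² / 92.25 = 3.0413
  gray-hulled: (9 − 23.0625)² / 23.0625 = 8.5747
  white-hulled: (5 − 7.6875)² / 7.6875 = 0.9395
χ² = 3.0413 + 8.5747 + 0.9395 = 12.5555 ≈ 12.556
Degrees of freedom = 3 − 1 = 2; critical value at α = 0.01 is 9.21.
Since 12.556 > 9.21, we reject the null hypothesis — the data do not fit the 12:3:1 ratio.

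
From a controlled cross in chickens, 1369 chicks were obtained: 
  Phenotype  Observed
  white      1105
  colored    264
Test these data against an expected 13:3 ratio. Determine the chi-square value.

Under the 13:3 hypothesis (Σ ratio = 16, N = 1369):
  white: 1369 × 13/16 = 1112.3125
  colored: 1369 × 3/16 = 256.6875
χ² = Σ (O − E)² / E
  white: (1105 − 1112.3125)² / 1112.3125 = 0.0481
  colored: (264 − 256.6875)² / 256.6875 = 0.2083
χ² = 0.0481 + 0.2083 = 0.2564 ≈ 0.256

0.256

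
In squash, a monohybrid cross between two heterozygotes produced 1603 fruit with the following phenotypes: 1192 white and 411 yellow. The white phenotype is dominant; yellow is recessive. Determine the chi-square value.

0.350

For a monohybrid cross between heterozygotes with complete dominance, the expected phenotypic ratio is 3:1.
Under the 3:1 hypothesis (Σ ratio = 4, N = 1603):
  white: 1603 × 3/4 = 1202.25
  yellow: 1603 × 1/4 = 400.75
χ² = Σ (O − E)² / E
  white: (1192 − 1202.25)² / 1202.25 = 0.0874
  yellow: (411 − 400.75)² / 400.75 = 0.2622
χ² = 0.0874 + 0.2622 = 0.3496 ≈ 0.350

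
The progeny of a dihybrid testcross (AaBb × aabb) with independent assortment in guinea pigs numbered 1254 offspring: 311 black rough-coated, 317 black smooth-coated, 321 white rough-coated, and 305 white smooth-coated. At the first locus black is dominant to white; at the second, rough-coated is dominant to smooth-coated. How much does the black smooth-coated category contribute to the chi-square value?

0.039

A dihybrid testcross with independent assortment gives a 1:1:1:1 ratio.
The 1:1:1:1 ratio has 4 parts, so with N = 1254 the expected counts are:
  black rough-coated: 1254 × 1/4 = 313.5
  black smooth-coated: 1254 × 1/4 = 313.5
  white rough-coated: 1254 × 1/4 = 313.5
  white smooth-coated: 1254 × 1/4 = 313.5
Contribution of black smooth-coated: (317 − 313.5)² / 313.5 = 0.0391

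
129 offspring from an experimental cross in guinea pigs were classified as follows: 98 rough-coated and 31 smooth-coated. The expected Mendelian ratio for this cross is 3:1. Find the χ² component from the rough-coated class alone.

Expected counts for N = 129 under a 3:1 ratio (total parts = 4):
  rough-coated: 129 × 3/4 = 96.75
  smooth-coated: 129 × 1/4 = 32.25
Contribution of rough-coated: (98 − 96.75)² / 96.75 = 0.0161

0.016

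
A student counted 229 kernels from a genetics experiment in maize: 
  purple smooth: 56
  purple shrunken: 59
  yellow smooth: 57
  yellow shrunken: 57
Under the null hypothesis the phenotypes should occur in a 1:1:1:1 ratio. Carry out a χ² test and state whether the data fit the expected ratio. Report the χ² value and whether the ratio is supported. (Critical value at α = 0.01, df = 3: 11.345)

Expected counts for N = 229 under a 1:1:1:1 ratio (total parts = 4):
  purple smooth: 229 × 1/4 = 57.25
  purple shrunken: 229 × 1/4 = 57.25
  yellow smooth: 229 × 1/4 = 57.25
  yellow shrunken: 229 × 1/4 = 57.25
χ² = Σ (O − E)² / E
  purple smooth: (56 − 57.25)² / 57.25 = 0.0273
  purple shrunken: (59 − 57.25)² / 57.25 = 0.0535
  yellow smooth: (57 − 57.25)² / 57.25 = 0.0011
  yellow shrunken: (57 − 57.25)² / 57.25 = 0.0011
χ² = 0.0273 + 0.0535 + 0.0011 + 0.0011 = 0.083
Degrees of freedom = 4 − 1 = 3; critical value at α = 0.01 is 11.345.
Since 0.083 < 11.345, we fail to reject the null hypothesis — the data are consistent with the 1:1:1:1 ratio.

0.083; consistent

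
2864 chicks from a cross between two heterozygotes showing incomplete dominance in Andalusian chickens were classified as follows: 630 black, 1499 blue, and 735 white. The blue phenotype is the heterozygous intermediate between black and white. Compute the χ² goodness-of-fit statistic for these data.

13.969

With incomplete dominance, a heterozygote × heterozygote cross gives a 1:2:1 phenotypic ratio.
The 1:2:1 ratio has 4 parts, so with N = 2864 the expected counts are:
  black: 2864 × 1/4 = 716
  blue: 2864 × 2/4 = 1432
  white: 2864 × 1/4 = 716
χ² = Σ (O − E)² / E
  black: (630 − 716)² / 716 = 10.3296
  blue: (1499 − 1432)² / 1432 = 3.1348
  white: (735 − 716)² / 716 = 0.5042
χ² = 10.3296 + 3.1348 + 0.5042 = 13.9686 ≈ 13.969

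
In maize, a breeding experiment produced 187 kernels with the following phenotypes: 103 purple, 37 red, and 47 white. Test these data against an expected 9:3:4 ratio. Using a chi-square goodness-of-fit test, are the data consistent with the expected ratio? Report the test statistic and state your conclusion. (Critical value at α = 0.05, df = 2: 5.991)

The 9:3:4 ratio has 16 parts, so with N = 187 the expected counts are:
  purple: 187 × 9/16 = 105.1875
  red: 187 × 3/16 = 35.0625
  white: 187 × 4/16 = 46.75
χ² = Σ (O − E)² / E
  purple: (103 − 105.1875)² / 105.1875 = 0.0455
  red: (37 − 35.0625)² / 35.0625 = 0.1071
  white: (47 − 46.75)² / 46.75 = 0.0013
χ² = 0.0455 + 0.1071 + 0.0013 = 0.1539 ≈ 0.154
Degrees of freedom = 3 − 1 = 2; critical value at α = 0.05 is 5.991.
Since 0.154 < 5.991, we fail to reject the null hypothesis — the data are consistent with the 9:3:4 ratio.

0.154; consistent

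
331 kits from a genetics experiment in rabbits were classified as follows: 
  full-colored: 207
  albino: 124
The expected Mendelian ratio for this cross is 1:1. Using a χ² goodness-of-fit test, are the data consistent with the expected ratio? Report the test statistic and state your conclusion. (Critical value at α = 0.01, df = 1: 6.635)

20.813; not consistent

Total ratio parts = 2. Expected numbers out of 331:
  full-colored: 331 × 1/2 = 165.5
  albino: 331 × 1/2 = 165.5
χ² = Σ (O − E)² / E
  full-colored: (207 − 165.5)² / 165.5 = 10.4063
  albino: (124 − 165.5)² / 165.5 = 10.4063
χ² = 10.4063 + 10.4063 = 20.8126 ≈ 20.813
Degrees of freedom = 2 − 1 = 1; critical value at α = 0.01 is 6.635.
Since 20.813 > 6.635, we reject the null hypothesis — the data do not fit the 1:1 ratio.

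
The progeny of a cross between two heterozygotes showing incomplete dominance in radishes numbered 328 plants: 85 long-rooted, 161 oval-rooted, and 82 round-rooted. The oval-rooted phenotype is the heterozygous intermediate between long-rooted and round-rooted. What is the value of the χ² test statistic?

0.165

With incomplete dominance, a heterozygote × heterozygote cross gives a 1:2:1 phenotypic ratio.
The 1:2:1 ratio has 4 parts, so with N = 328 the expected counts are:
  long-rooted: 328 × 1/4 = 82
  oval-rooted: 328 × 2/4 = 164
  round-rooted: 328 × 1/4 = 82
χ² = Σ (O − E)² / E
  long-rooted: (85 − 82)² / 82 = 0.1098
  oval-rooted: (161 − 164)² / 164 = 0.0549
  round-rooted: (82 − 82)² / 82 = 0.0000
χ² = 0.1098 + 0.0549 + 0.0000 = 0.1647 ≈ 0.165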